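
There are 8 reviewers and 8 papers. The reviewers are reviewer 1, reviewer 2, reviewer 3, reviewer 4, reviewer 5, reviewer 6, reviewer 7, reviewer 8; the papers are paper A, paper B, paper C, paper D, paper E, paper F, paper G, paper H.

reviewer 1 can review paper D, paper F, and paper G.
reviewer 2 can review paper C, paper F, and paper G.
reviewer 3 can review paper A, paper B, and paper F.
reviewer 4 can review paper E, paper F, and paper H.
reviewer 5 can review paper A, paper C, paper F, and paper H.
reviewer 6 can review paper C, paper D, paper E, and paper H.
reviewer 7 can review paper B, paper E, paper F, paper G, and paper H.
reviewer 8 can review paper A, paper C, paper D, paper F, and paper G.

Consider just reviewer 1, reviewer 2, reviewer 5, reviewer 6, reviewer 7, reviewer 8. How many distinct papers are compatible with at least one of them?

8

The union of neighbours of {reviewer 1, reviewer 2, reviewer 5, reviewer 6, reviewer 7, reviewer 8} is {paper A, paper B, paper C, paper D, paper E, paper F, paper G, paper H}, which has 8 elements.
Since |N(S)| = 8 ≥ |S| = 6, Hall's condition holds for this subset.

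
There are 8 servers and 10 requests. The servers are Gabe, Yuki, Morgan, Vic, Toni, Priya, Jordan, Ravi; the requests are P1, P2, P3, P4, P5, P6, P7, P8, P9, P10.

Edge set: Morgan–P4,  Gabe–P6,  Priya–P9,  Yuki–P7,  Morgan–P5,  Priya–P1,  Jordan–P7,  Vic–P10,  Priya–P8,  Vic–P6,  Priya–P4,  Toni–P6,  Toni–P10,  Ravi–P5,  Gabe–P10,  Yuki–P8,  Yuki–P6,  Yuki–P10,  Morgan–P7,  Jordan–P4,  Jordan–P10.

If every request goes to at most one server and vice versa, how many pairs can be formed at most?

7

A valid assignment of size 7: Gabe-P6, Yuki-P8, Morgan-P7, Vic-P10, Priya-P1, Jordan-P4, Ravi-P5.
The set {Gabe, Vic, Toni} has only 2 neighbours ({P10, P6}), so by Hall's theorem at most 7 of the 8 servers can be matched.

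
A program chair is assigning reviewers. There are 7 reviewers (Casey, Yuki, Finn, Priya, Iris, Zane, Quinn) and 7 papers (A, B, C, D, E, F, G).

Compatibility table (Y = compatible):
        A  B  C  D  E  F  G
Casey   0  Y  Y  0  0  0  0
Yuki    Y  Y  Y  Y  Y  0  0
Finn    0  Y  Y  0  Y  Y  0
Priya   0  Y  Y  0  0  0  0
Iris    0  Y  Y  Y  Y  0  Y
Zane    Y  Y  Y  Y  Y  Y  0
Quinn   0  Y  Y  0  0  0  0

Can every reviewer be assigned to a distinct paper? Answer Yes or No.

No

The set {Casey, Priya, Quinn} has only 2 neighbours ({B, C}), so by Hall's theorem at most 6 of the 7 reviewers can be matched.
Hence no matching covers every reviewer.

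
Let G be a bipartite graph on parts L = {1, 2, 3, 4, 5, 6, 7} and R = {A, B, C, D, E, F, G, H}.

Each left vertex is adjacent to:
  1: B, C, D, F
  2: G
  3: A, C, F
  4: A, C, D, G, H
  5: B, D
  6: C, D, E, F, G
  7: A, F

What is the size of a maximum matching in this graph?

7

One maximum matching: 1→B, 2→G, 3→C, 4→A, 5→D, 6→E, 7→F.
All 7 left vertices are matched, so no larger matching exists.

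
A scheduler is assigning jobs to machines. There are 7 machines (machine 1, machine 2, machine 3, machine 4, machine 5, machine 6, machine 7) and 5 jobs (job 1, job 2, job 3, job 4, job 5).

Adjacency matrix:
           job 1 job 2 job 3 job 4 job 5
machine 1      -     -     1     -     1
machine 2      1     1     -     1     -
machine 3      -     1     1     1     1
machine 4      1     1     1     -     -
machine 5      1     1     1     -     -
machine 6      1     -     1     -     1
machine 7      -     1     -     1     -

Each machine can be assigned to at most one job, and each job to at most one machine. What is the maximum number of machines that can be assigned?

5

A valid assignment of size 5: machine 1–job 3, machine 2–job 4, machine 3–job 5, machine 4–job 1, machine 5–job 2.
The set {machine 1, machine 2, machine 3, machine 4, machine 5, machine 6, machine 7} has only 5 neighbours ({job 1, job 2, job 3, job 4, job 5}), so by Hall's theorem at most 5 of the 7 machines can be matched.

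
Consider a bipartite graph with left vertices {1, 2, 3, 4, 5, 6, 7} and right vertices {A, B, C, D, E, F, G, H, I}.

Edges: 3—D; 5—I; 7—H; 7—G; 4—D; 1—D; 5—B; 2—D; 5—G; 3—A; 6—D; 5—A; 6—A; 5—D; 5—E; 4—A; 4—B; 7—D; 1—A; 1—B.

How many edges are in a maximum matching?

One maximum matching: 1–B, 2–D, 3–A, 5–E, 7–G.
The set {1, 2, 3, 4, 6} has only 3 neighbours ({A, B, D}), so by Hall's theorem at most 5 of the 7 left vertices can be matched.

5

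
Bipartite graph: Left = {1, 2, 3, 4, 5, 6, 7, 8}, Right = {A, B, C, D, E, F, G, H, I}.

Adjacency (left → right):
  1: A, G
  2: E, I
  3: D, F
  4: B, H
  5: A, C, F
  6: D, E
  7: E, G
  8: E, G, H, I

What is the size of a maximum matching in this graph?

8

For example, pair 1–A, 2–I, 3–F, 4–B, 5–C, 6–D, 7–G, 8–E.
All 8 left vertices are matched, so no larger matching exists.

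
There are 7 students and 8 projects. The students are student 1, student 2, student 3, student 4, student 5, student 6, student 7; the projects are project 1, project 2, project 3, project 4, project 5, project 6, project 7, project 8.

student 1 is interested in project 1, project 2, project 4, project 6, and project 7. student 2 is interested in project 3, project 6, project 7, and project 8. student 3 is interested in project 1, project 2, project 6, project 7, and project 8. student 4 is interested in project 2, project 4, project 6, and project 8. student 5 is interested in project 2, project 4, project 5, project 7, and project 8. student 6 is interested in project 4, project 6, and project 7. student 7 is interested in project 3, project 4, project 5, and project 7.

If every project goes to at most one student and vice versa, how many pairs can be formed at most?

7

A valid assignment of size 7: student 1→project 6, student 2→project 3, student 3→project 2, student 4→project 8, student 5→project 5, student 6→project 7, student 7→project 4.
All 7 students are matched, so no larger matching exists.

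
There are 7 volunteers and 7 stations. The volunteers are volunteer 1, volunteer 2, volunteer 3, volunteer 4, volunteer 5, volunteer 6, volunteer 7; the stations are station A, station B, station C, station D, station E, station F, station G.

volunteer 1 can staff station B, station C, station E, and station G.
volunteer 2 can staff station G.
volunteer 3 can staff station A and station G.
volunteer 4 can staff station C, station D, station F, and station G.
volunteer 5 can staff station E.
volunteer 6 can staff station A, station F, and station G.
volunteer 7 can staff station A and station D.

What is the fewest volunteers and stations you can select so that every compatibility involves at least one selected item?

7

The 7 edges volunteer 1–station B, volunteer 2–station G, volunteer 3–station A, volunteer 4–station C, volunteer 5–station E, volunteer 6–station F, volunteer 7–station D form a matching, so any vertex cover needs at least 7 vertices (one per matched edge).
Conversely {volunteer 1, volunteer 2, volunteer 3, volunteer 4, volunteer 5, volunteer 6, volunteer 7} meets every edge and has exactly 7 vertices, so 7 is optimal.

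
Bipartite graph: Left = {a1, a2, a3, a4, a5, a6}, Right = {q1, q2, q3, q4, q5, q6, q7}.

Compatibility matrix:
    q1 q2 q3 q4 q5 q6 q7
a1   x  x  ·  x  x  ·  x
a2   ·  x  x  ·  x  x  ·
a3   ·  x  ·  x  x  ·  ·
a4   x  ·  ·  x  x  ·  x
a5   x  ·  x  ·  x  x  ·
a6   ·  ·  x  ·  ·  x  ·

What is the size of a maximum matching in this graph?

6

For example, pair a1→q7, a2→q3, a3→q2, a4→q4, a5→q5, a6→q6.
All 6 left vertices are matched, so no larger matching exists.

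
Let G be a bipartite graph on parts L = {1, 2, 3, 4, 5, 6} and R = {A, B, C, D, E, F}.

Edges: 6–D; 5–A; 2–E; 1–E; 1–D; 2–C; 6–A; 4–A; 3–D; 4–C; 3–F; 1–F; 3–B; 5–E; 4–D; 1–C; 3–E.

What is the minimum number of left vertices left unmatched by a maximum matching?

For example, pair 1–F, 2–E, 3–B, 4–C, 5–A, 6–D.
All 6 left vertices are matched, so no larger matching exists.
That matches 6 of the 6, leaving 0 unmatched; no matching can do better.

0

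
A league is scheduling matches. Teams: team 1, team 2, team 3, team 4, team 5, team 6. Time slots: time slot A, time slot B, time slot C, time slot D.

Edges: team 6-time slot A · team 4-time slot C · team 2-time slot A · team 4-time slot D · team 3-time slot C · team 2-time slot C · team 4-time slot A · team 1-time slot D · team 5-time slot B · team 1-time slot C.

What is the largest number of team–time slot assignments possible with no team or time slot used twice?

4

One maximum matching: team 1-time slot D, team 2-time slot A, team 3-time slot C, team 5-time slot B.
The set {team 1, team 2, team 3, team 4, team 6} has only 3 neighbours ({time slot A, time slot C, time slot D}), so by Hall's theorem at most 4 of the 6 teams can be matched.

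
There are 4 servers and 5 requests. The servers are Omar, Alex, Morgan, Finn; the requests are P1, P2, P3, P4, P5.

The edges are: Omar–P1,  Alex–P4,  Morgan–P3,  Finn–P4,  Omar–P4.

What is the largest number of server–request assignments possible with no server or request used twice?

3

A valid assignment of size 3: Omar→P1, Alex→P4, Morgan→P3.
The set {Alex, Finn} has only 1 neighbour ({P4}), so by Hall's theorem at most 3 of the 4 servers can be matched.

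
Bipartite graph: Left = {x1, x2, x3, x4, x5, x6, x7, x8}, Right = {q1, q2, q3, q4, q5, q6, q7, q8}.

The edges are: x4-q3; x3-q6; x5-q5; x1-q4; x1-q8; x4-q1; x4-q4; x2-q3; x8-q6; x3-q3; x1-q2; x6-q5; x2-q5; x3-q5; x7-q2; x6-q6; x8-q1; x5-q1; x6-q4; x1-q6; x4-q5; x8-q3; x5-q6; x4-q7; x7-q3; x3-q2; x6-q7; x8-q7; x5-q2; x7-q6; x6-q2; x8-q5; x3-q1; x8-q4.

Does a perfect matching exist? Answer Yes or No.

A valid assignment of size 8: x1→q8, x2→q3, x3→q1, x4→q7, x5→q5, x6→q4, x7→q2, x8→q6.
Every left vertex is matched, so this is a perfect matching.

Yes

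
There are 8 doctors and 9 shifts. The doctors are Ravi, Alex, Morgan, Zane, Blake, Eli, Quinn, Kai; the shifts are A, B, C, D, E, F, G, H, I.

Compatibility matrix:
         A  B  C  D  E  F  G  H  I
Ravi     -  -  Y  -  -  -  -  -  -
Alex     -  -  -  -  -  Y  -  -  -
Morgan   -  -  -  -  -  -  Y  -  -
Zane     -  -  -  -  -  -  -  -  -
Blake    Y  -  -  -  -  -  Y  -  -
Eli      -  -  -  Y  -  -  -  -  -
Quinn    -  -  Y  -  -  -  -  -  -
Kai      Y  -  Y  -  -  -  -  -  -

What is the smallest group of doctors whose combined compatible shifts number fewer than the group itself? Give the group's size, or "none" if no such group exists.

1

Take S = {Zane}. Its neighbourhood is {}, so |N(S)| = 0 < |S| = 1.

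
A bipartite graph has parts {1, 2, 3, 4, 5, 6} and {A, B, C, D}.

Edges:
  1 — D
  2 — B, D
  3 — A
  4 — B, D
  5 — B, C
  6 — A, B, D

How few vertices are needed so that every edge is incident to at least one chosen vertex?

{5, A, B, D} is a vertex cover of size 4: every edge has an endpoint in this set.
No smaller cover exists because 1–D, 2–B, 3–A, 5–C is a matching of size 4, and a cover must include an endpoint of each of these disjoint edges (König's theorem).

4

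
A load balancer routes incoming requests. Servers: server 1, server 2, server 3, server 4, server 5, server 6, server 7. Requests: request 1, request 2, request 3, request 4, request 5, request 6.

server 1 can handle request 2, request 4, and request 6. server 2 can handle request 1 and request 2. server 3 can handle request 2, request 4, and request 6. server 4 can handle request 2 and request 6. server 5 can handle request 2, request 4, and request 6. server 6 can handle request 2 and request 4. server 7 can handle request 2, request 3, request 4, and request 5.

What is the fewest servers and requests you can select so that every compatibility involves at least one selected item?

5

{server 2, server 7, request 2, request 4, request 6} is a vertex cover of size 5: every edge has an endpoint in this set.
No smaller cover exists because server 1–request 2, server 2–request 1, server 3–request 4, server 4–request 6, server 7–request 5 is a matching of size 5, and a cover must include an endpoint of each of these disjoint edges (König's theorem).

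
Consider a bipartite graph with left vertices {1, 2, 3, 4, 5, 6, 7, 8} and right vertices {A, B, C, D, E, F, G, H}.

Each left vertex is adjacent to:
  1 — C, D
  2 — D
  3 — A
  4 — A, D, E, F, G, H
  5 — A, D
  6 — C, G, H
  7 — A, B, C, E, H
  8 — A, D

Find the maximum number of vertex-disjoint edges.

A valid assignment of size 6: 1-C, 2-D, 3-A, 4-G, 6-H, 7-E.
The set {2, 3, 5, 8} has only 2 neighbours ({A, D}), so by Hall's theorem at most 6 of the 8 left vertices can be matched.

6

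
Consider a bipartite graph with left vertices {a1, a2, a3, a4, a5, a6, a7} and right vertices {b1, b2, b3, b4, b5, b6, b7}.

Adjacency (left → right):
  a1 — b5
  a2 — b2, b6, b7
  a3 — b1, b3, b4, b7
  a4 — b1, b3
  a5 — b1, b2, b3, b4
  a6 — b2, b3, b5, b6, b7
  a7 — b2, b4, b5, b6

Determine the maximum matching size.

7

One maximum matching: a1–b5, a2–b7, a3–b3, a4–b1, a5–b4, a6–b2, a7–b6.
All 7 left vertices are matched, so no larger matching exists.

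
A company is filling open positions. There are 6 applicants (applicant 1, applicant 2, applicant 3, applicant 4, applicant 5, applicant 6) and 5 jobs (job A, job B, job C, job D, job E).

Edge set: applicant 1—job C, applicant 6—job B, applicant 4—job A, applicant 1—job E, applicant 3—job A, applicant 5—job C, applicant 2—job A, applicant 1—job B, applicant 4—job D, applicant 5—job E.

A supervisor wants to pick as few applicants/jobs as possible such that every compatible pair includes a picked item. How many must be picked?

5

A maximum matching has 5 edges (e.g. applicant 1–job E, applicant 2–job A, applicant 4–job D, applicant 5–job C, applicant 6–job B).
By König's theorem the minimum vertex cover has the same size. One such cover is {applicant 1, applicant 4, applicant 5, applicant 6, job A}.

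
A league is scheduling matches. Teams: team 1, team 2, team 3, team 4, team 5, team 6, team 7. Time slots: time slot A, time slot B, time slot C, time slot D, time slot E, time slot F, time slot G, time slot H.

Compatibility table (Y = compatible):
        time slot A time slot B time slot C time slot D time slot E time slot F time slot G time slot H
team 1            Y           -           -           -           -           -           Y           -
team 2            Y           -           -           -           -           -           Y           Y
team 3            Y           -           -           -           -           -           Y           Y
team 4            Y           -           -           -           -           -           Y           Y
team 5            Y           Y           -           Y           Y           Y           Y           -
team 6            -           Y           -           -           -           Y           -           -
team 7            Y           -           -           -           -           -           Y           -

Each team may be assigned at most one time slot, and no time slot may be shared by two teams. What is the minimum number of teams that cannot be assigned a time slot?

2

For example, pair team 1→time slot A, team 2→time slot G, team 3→time slot H, team 5→time slot E, team 6→time slot F.
The set {team 1, team 2, team 3, team 4, team 7} has only 3 neighbours ({time slot A, time slot G, time slot H}), so by Hall's theorem at most 5 of the 7 teams can be matched.
That matches 5 of the 7, leaving 2 unmatched; no matching can do better.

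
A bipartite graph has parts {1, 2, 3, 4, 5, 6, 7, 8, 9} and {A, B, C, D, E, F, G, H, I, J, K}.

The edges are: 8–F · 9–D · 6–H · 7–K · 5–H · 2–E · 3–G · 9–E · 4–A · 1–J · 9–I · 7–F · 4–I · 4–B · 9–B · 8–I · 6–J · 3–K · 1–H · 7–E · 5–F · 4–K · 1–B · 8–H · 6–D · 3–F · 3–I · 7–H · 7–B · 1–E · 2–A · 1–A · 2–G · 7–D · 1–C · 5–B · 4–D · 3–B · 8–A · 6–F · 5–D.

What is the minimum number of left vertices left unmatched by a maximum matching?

A valid assignment of size 9: 1–J, 2–E, 3–G, 4–A, 5–F, 6–H, 7–K, 8–I, 9–B.
All 9 left vertices are matched, so no larger matching exists.
That matches 9 of the 9, leaving 0 unmatched; no matching can do better.

0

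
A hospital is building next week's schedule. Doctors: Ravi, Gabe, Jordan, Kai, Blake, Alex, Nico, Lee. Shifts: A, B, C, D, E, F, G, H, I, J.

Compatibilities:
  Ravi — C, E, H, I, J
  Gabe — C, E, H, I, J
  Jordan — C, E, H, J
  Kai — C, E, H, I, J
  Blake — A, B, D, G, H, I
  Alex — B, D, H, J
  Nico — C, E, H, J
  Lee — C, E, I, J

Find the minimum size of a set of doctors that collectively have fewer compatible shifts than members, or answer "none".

6

Take S = {Ravi, Gabe, Jordan, Kai, Nico, Lee}. Its neighbourhood is {C, E, H, I, J}, so |N(S)| = 5 < |S| = 6.
Every subset of size less than 6 has at least as many neighbours as members, so 6 is the minimum.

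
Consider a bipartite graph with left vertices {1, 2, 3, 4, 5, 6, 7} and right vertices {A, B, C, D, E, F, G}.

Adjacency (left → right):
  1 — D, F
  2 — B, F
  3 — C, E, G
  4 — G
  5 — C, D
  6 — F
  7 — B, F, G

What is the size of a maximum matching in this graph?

For example, pair 1–D, 2–B, 3–E, 4–G, 5–C, 6–F.
The set {2, 4, 6, 7} has only 3 neighbours ({B, F, G}), so by Hall's theorem at most 6 of the 7 left vertices can be matched.

6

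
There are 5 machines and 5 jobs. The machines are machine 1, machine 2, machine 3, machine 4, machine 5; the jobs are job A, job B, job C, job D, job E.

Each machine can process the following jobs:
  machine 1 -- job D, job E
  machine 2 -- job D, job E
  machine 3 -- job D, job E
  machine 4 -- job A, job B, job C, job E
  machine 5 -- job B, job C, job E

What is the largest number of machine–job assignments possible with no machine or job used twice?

4

One maximum matching: machine 1–job E, machine 2–job D, machine 4–job A, machine 5–job B.
The set {machine 1, machine 2, machine 3} has only 2 neighbours ({job D, job E}), so by Hall's theorem at most 4 of the 5 machines can be matched.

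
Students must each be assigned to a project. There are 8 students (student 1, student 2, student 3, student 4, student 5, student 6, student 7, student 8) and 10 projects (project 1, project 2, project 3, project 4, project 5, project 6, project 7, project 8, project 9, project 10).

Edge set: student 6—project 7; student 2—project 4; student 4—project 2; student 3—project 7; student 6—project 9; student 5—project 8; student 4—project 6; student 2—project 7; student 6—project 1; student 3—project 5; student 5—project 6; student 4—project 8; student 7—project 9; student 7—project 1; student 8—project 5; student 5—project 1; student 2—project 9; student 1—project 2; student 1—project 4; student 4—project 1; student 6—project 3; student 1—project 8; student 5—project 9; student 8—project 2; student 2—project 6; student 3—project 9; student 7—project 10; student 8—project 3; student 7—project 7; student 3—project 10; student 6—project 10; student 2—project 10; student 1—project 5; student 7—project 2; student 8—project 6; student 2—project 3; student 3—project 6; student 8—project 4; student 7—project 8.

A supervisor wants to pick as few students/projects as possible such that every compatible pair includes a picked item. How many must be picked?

8

{student 1, student 2, student 3, student 4, student 5, student 6, student 7, student 8} is a vertex cover of size 8: every edge has an endpoint in this set.
No smaller cover exists because student 1–project 4, student 2–project 10, student 3–project 6, student 4–project 8, student 5–project 1, student 6–project 9, student 7–project 7, student 8–project 3 is a matching of size 8, and a cover must include an endpoint of each of these disjoint edges (König's theorem).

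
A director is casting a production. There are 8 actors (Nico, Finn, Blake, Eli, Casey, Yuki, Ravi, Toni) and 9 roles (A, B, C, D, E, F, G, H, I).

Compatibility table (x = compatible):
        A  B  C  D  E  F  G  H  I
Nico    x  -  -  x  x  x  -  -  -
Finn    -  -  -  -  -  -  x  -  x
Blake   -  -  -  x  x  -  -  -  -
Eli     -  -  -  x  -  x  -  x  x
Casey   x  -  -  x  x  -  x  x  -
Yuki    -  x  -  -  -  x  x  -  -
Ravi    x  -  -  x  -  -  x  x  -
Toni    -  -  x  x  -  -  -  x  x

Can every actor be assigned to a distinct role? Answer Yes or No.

Yes

A valid assignment of size 8: Nico→D, Finn→I, Blake→E, Eli→F, Casey→A, Yuki→B, Ravi→G, Toni→C.
All 8 actors are covered.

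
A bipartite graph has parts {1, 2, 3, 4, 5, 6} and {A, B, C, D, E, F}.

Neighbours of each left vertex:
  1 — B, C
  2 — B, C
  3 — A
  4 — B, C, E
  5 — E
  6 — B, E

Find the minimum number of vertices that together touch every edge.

The 4 edges 1–C, 2–B, 3–A, 4–E form a matching, so any vertex cover needs at least 4 vertices (one per matched edge).
Conversely {3, B, C, E} meets every edge and has exactly 4 vertices, so 4 is optimal.

4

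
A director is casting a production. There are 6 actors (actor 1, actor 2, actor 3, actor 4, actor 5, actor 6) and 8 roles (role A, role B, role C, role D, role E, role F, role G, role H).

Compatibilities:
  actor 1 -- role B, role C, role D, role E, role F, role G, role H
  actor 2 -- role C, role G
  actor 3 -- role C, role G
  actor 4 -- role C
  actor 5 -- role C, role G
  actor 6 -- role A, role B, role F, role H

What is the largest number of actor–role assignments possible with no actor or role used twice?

A valid assignment of size 4: actor 1-role F, actor 2-role C, actor 3-role G, actor 6-role B.
The set {actor 2, actor 3, actor 4, actor 5} has only 2 neighbours ({role C, role G}), so by Hall's theorem at most 4 of the 6 actors can be matched.

4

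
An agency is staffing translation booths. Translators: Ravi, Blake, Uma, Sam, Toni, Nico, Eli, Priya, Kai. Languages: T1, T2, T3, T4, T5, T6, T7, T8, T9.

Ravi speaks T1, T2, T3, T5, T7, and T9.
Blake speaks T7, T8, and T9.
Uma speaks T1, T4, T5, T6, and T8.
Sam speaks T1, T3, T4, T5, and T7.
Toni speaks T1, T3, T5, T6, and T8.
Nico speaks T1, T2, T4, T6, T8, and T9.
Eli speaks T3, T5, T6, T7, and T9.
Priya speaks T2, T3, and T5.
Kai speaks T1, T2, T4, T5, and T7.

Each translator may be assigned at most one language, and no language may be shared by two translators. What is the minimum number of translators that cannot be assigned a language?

0

For example, pair Ravi→T1, Blake→T9, Uma→T5, Sam→T4, Toni→T8, Nico→T6, Eli→T3, Priya→T2, Kai→T7.
This saturates every translator, so 9 is the maximum.
That matches 9 of the 9, leaving 0 unmatched; no matching can do better.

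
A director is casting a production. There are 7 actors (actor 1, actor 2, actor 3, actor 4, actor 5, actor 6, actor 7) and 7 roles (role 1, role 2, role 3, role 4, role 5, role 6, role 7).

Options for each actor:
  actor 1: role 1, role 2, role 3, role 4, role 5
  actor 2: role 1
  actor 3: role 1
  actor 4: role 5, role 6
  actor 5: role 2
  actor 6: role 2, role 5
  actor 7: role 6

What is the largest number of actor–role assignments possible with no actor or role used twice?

A valid assignment of size 5: actor 1–role 3, actor 2–role 1, actor 4–role 6, actor 5–role 2, actor 6–role 5.
The set {actor 2, actor 3, actor 4, actor 5, actor 6, actor 7} has only 4 neighbours ({role 1, role 2, role 5, role 6}), so by Hall's theorem at most 5 of the 7 actors can be matched.

5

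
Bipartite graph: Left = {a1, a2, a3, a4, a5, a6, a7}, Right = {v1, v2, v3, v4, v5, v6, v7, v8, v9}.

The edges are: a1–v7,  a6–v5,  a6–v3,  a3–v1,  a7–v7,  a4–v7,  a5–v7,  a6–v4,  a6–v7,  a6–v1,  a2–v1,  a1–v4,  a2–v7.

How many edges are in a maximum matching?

For example, pair a1→v4, a2→v7, a3→v1, a6→v3.
The set {a2, a3, a4, a5, a7} has only 2 neighbours ({v1, v7}), so by Hall's theorem at most 4 of the 7 left vertices can be matched.

4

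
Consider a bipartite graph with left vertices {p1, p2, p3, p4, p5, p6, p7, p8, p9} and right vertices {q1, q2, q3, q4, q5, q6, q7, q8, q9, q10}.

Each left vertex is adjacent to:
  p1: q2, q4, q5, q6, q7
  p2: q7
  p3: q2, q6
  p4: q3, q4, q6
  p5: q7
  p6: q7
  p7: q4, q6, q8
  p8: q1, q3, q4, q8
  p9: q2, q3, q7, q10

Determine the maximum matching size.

One maximum matching: p1→q5, p2→q7, p3→q6, p4→q3, p7→q8, p8→q4, p9→q2.
The set {p2, p5, p6} has only 1 neighbour ({q7}), so by Hall's theorem at most 7 of the 9 left vertices can be matched.

7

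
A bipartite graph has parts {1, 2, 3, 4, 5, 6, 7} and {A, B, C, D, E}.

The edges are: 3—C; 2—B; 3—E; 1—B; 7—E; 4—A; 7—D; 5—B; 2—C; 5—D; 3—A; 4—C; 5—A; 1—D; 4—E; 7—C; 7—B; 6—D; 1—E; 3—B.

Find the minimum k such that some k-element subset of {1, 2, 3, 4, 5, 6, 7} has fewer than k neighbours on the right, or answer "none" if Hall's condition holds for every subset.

Take S = {1, 2, 3, 4, 5, 6}. Its neighbourhood is {A, B, C, D, E}, so |N(S)| = 5 < |S| = 6.
Every subset of size less than 6 has at least as many neighbours as members, so 6 is the minimum.

6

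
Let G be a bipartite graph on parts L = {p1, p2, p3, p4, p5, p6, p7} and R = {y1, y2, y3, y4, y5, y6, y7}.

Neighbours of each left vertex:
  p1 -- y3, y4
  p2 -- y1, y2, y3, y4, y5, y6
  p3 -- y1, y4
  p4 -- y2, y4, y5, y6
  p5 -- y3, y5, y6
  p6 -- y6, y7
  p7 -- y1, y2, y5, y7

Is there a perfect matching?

For example, pair p1-y3, p2-y4, p3-y1, p4-y2, p5-y5, p6-y6, p7-y7.
Every left vertex is matched, so this is a perfect matching.

Yes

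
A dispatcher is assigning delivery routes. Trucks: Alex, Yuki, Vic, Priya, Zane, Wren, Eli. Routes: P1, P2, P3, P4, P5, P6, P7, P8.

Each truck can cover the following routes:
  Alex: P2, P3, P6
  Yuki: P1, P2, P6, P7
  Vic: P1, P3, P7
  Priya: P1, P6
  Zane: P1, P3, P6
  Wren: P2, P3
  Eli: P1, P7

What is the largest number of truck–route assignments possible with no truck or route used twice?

A valid assignment of size 5: Alex–P2, Yuki–P7, Vic–P3, Priya–P6, Zane–P1.
The set {Alex, Yuki, Vic, Priya, Zane, Wren, Eli} has only 5 neighbours ({P1, P2, P3, P6, P7}), so by Hall's theorem at most 5 of the 7 trucks can be matched.

5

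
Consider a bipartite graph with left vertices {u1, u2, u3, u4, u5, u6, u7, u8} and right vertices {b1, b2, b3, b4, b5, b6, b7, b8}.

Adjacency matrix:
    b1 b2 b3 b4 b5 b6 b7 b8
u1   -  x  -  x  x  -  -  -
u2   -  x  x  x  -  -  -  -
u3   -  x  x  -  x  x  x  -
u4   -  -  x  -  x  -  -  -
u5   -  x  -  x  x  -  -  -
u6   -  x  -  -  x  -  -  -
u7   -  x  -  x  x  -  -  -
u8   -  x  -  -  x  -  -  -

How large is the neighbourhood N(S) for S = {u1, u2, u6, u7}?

4

The union of neighbours of {u1, u2, u6, u7} is {b2, b3, b4, b5}, which has 4 elements.
Since |N(S)| = 4 ≥ |S| = 4, Hall's condition holds for this subset.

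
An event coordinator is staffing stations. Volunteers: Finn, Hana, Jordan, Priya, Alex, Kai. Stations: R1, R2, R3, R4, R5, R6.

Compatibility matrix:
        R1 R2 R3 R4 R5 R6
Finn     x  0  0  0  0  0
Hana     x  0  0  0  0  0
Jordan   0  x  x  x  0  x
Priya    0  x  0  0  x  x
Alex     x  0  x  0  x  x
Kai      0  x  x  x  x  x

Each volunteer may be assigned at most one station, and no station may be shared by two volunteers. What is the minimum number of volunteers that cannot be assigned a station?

For example, pair Finn→R1, Jordan→R2, Priya→R5, Alex→R3, Kai→R6.
The set {Finn, Hana} has only 1 neighbour ({R1}), so by Hall's theorem at most 5 of the 6 volunteers can be matched.
That matches 5 of the 6, leaving 1 unmatched; no matching can do better.

1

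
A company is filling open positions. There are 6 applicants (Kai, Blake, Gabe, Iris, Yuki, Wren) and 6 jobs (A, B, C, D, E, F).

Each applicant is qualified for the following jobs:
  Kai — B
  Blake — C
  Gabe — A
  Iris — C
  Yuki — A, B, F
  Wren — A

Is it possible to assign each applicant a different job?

No

The set {Blake, Gabe, Iris, Wren} has only 2 neighbours ({A, C}), so by Hall's theorem at most 4 of the 6 applicants can be matched.
Hence no matching covers every applicant.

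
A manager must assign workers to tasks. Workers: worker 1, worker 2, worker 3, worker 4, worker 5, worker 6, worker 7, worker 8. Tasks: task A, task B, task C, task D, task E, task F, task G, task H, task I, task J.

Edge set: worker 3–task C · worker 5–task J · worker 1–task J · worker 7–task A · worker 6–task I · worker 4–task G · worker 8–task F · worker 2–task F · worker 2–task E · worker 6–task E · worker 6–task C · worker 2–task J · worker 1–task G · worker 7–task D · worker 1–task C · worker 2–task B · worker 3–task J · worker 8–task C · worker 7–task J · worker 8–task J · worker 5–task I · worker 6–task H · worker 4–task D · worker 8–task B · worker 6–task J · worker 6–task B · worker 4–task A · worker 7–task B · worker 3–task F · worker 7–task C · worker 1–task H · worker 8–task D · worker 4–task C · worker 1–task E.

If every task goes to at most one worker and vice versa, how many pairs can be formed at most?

One maximum matching: worker 1–task G, worker 2–task E, worker 3–task C, worker 4–task D, worker 5–task J, worker 6–task I, worker 7–task A, worker 8–task F.
All 8 workers are matched, so no larger matching exists.

8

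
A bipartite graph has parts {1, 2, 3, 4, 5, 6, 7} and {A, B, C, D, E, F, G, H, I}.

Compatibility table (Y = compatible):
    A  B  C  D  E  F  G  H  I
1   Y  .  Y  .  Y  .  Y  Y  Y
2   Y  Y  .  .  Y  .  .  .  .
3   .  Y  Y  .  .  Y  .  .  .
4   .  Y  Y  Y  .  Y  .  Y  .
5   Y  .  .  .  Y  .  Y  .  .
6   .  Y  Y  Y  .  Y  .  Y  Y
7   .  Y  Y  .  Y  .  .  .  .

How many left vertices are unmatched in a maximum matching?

0

One maximum matching: 1→A, 2→E, 3→C, 4→H, 5→G, 6→F, 7→B.
This saturates every left vertex, so 7 is the maximum.
That matches 7 of the 7, leaving 0 unmatched; no matching can do better.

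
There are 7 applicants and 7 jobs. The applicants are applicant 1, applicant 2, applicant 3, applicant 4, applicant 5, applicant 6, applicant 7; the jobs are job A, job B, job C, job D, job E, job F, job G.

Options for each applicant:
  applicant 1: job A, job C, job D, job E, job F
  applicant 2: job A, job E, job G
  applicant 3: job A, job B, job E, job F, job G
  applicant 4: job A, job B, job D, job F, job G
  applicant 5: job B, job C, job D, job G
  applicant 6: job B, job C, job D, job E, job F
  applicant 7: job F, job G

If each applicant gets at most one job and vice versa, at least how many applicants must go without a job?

0

A valid assignment of size 7: applicant 1-job C, applicant 2-job E, applicant 3-job A, applicant 4-job F, applicant 5-job D, applicant 6-job B, applicant 7-job G.
All 7 applicants are matched, so no larger matching exists.
That matches 7 of the 7, leaving 0 unmatched; no matching can do better.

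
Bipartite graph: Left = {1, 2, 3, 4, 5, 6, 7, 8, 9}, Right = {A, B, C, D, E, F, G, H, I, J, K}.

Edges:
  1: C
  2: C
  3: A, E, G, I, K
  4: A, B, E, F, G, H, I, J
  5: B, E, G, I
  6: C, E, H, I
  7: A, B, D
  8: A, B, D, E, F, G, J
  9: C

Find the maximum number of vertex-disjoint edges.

One maximum matching: 1-C, 3-K, 4-G, 5-E, 6-H, 7-B, 8-J.
The set {1, 2, 9} has only 1 neighbour ({C}), so by Hall's theorem at most 7 of the 9 left vertices can be matched.

7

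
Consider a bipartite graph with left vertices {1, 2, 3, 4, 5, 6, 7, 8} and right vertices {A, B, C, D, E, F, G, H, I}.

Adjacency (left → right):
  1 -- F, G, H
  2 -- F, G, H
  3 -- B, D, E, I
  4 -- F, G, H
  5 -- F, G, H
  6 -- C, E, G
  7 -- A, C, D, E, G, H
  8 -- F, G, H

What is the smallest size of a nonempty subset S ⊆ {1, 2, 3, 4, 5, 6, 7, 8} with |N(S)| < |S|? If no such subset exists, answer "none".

4

Take S = {1, 2, 4, 5}. Its neighbourhood is {F, G, H}, so |N(S)| = 3 < |S| = 4.
Every subset of size less than 4 has at least as many neighbours as members, so 4 is the minimum.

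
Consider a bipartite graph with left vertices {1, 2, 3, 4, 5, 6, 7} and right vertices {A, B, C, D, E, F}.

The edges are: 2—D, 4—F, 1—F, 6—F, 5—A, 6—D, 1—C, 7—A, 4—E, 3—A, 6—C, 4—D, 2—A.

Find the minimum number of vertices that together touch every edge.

5

The 5 edges 1–C, 2–D, 3–A, 4–E, 6–F form a matching, so any vertex cover needs at least 5 vertices (one per matched edge).
Conversely {1, 2, 4, 6, A} meets every edge and has exactly 5 vertices, so 5 is optimal.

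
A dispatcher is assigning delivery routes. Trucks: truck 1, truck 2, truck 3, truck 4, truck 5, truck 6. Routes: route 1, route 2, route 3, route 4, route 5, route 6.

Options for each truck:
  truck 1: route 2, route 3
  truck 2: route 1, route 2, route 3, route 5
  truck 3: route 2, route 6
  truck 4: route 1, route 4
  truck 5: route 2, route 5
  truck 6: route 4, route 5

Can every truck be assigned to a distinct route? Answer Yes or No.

One maximum matching: truck 1-route 3, truck 2-route 2, truck 3-route 6, truck 4-route 1, truck 5-route 5, truck 6-route 4.
Every truck is matched, so this is a perfect matching.

Yes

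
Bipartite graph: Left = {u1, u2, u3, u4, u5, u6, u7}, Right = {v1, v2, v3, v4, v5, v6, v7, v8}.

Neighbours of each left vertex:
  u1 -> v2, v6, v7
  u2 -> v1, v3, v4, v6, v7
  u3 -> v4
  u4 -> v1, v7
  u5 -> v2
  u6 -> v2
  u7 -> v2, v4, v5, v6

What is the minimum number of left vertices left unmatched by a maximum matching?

1

One maximum matching: u1-v7, u2-v3, u3-v4, u4-v1, u5-v2, u7-v6.
The set {u5, u6} has only 1 neighbour ({v2}), so by Hall's theorem at most 6 of the 7 left vertices can be matched.
That matches 6 of the 7, leaving 1 unmatched; no matching can do better.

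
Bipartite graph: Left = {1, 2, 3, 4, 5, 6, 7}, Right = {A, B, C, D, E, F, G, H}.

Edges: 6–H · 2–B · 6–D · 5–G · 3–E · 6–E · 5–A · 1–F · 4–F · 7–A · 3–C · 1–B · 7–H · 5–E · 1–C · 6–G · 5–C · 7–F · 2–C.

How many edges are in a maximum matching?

One maximum matching: 1–B, 2–C, 3–E, 4–F, 5–G, 6–D, 7–H.
All 7 left vertices are matched, so no larger matching exists.

7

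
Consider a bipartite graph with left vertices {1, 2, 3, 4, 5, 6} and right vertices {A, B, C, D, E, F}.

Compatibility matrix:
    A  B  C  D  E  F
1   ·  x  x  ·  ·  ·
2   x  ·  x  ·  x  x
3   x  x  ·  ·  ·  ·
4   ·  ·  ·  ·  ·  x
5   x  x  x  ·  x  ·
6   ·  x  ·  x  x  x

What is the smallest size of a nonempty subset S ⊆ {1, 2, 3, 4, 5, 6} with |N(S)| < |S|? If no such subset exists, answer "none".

none

A matching saturating every left vertex exists, for instance 1→C, 2→E, 3→A, 4→F, 5→B, 6→D.
By Hall's marriage theorem, this means |N(S)| ≥ |S| for every subset S, so no violating subset exists.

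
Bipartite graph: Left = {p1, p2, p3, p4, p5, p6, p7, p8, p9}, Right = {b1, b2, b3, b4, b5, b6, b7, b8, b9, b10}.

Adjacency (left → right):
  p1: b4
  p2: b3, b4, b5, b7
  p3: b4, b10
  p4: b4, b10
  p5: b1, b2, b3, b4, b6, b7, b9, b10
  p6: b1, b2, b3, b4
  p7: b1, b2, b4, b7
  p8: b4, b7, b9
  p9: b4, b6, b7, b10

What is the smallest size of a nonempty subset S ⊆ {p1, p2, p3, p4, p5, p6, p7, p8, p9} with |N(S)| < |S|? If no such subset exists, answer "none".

3

Take S = {p1, p3, p4}. Its neighbourhood is {b4, b10}, so |N(S)| = 2 < |S| = 3.
Every subset of size less than 3 has at least as many neighbours as members, so 3 is the minimum.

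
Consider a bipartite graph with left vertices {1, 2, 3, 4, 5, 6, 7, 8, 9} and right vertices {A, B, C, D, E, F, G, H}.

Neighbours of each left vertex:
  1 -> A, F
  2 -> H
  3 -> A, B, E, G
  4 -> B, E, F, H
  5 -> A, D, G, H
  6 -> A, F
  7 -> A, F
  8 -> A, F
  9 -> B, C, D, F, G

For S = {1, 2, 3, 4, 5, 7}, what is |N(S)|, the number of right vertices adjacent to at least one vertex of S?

The union of neighbours of {1, 2, 3, 4, 5, 7} is {A, B, D, E, F, G, H}, which has 7 elements.
Since |N(S)| = 7 ≥ |S| = 6, Hall's condition holds for this subset.

7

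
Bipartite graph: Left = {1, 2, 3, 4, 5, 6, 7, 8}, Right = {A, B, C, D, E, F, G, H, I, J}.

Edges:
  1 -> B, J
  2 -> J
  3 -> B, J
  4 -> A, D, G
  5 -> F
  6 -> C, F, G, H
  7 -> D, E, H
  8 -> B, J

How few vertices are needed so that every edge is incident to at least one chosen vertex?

{4, 5, 6, 7, B, J} is a vertex cover of size 6: every edge has an endpoint in this set.
No smaller cover exists because 1–B, 2–J, 4–G, 5–F, 6–C, 7–E is a matching of size 6, and a cover must include an endpoint of each of these disjoint edges (König's theorem).

6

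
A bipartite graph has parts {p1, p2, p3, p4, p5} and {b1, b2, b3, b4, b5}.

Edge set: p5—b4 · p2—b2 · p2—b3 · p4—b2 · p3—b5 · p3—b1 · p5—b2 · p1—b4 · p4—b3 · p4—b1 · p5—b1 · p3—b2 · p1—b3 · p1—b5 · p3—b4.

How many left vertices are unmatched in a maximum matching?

For example, pair p1-b3, p2-b2, p3-b5, p4-b1, p5-b4.
All 5 left vertices are matched, so no larger matching exists.
That matches 5 of the 5, leaving 0 unmatched; no matching can do better.

0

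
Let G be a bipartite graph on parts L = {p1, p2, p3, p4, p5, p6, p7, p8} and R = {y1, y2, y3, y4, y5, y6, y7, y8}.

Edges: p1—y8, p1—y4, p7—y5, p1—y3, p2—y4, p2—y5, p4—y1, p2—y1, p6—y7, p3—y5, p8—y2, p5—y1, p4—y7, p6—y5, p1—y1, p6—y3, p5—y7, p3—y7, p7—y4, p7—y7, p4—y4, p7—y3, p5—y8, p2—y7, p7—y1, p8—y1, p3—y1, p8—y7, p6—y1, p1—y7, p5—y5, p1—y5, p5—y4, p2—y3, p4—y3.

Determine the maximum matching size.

A valid assignment of size 7: p1–y7, p2–y4, p3–y5, p4–y1, p5–y8, p6–y3, p8–y2.
The set {p1, p2, p3, p4, p5, p6, p7} has only 6 neighbours ({y1, y3, y4, y5, y7, y8}), so by Hall's theorem at most 7 of the 8 left vertices can be matched.

7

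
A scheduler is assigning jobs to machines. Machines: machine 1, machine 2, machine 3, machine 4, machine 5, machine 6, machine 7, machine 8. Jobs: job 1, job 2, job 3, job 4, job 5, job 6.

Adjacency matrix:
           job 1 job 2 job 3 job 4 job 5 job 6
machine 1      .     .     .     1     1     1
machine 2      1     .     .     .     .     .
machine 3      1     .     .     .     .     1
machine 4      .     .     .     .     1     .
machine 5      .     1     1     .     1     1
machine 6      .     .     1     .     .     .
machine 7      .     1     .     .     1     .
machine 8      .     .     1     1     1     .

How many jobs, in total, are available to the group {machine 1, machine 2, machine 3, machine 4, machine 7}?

The union of neighbours of {machine 1, machine 2, machine 3, machine 4, machine 7} is {job 1, job 2, job 4, job 5, job 6}, which has 5 elements.
Since |N(S)| = 5 ≥ |S| = 5, Hall's condition holds for this subset.

5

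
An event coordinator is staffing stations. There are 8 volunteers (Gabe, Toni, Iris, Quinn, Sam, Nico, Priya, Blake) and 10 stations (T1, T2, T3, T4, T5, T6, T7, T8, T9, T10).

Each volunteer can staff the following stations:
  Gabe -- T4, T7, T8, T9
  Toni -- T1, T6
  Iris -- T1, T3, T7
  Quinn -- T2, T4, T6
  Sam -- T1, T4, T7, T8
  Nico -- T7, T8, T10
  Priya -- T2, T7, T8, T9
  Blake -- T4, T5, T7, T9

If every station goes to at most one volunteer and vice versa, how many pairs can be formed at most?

One maximum matching: Gabe→T4, Toni→T6, Iris→T1, Quinn→T2, Sam→T7, Nico→T10, Priya→T8, Blake→T9.
All 8 volunteers are matched, so no larger matching exists.

8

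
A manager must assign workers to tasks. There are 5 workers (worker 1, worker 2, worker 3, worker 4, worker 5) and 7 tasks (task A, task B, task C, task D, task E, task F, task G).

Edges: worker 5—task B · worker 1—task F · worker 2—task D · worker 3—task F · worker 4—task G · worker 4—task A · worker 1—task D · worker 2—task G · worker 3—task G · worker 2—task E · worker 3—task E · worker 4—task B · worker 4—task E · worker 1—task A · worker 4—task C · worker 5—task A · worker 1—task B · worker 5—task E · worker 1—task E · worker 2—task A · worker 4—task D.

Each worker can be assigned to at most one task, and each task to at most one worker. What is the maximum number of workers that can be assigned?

For example, pair worker 1→task F, worker 2→task D, worker 3→task G, worker 4→task A, worker 5→task E.
All 5 workers are matched, so no larger matching exists.

5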